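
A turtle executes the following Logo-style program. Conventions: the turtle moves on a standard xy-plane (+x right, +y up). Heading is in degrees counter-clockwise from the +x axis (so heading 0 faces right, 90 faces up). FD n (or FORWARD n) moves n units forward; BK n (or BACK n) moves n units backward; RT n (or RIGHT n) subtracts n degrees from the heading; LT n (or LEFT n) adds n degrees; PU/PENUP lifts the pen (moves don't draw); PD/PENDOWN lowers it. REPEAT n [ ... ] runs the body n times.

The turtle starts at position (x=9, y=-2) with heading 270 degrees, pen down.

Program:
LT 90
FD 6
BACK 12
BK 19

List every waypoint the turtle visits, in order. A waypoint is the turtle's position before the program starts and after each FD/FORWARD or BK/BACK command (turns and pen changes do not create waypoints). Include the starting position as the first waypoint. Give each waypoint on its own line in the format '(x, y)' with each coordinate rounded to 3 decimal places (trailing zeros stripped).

Executing turtle program step by step:
Start: pos=(9,-2), heading=270, pen down
LT 90: heading 270 -> 0
FD 6: (9,-2) -> (15,-2) [heading=0, draw]
BK 12: (15,-2) -> (3,-2) [heading=0, draw]
BK 19: (3,-2) -> (-16,-2) [heading=0, draw]
Final: pos=(-16,-2), heading=0, 3 segment(s) drawn
Waypoints (4 total):
(9, -2)
(15, -2)
(3, -2)
(-16, -2)

Answer: (9, -2)
(15, -2)
(3, -2)
(-16, -2)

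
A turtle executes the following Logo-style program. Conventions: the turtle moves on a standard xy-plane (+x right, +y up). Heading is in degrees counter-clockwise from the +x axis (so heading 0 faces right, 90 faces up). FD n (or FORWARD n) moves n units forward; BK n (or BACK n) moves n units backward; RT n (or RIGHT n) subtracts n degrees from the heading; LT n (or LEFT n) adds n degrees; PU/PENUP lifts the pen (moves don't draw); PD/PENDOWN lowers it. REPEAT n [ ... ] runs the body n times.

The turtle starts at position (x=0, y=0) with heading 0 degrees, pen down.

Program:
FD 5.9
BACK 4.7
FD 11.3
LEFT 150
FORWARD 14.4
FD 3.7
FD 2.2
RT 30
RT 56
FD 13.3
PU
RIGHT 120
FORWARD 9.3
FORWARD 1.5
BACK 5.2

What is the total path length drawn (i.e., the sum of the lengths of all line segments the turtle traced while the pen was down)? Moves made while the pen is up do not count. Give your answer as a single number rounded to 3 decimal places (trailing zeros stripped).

Executing turtle program step by step:
Start: pos=(0,0), heading=0, pen down
FD 5.9: (0,0) -> (5.9,0) [heading=0, draw]
BK 4.7: (5.9,0) -> (1.2,0) [heading=0, draw]
FD 11.3: (1.2,0) -> (12.5,0) [heading=0, draw]
LT 150: heading 0 -> 150
FD 14.4: (12.5,0) -> (0.029,7.2) [heading=150, draw]
FD 3.7: (0.029,7.2) -> (-3.175,9.05) [heading=150, draw]
FD 2.2: (-3.175,9.05) -> (-5.08,10.15) [heading=150, draw]
RT 30: heading 150 -> 120
RT 56: heading 120 -> 64
FD 13.3: (-5.08,10.15) -> (0.75,22.104) [heading=64, draw]
PU: pen up
RT 120: heading 64 -> 304
FD 9.3: (0.75,22.104) -> (5.951,14.394) [heading=304, move]
FD 1.5: (5.951,14.394) -> (6.789,13.15) [heading=304, move]
BK 5.2: (6.789,13.15) -> (3.882,17.461) [heading=304, move]
Final: pos=(3.882,17.461), heading=304, 7 segment(s) drawn

Segment lengths:
  seg 1: (0,0) -> (5.9,0), length = 5.9
  seg 2: (5.9,0) -> (1.2,0), length = 4.7
  seg 3: (1.2,0) -> (12.5,0), length = 11.3
  seg 4: (12.5,0) -> (0.029,7.2), length = 14.4
  seg 5: (0.029,7.2) -> (-3.175,9.05), length = 3.7
  seg 6: (-3.175,9.05) -> (-5.08,10.15), length = 2.2
  seg 7: (-5.08,10.15) -> (0.75,22.104), length = 13.3
Total = 55.5

Answer: 55.5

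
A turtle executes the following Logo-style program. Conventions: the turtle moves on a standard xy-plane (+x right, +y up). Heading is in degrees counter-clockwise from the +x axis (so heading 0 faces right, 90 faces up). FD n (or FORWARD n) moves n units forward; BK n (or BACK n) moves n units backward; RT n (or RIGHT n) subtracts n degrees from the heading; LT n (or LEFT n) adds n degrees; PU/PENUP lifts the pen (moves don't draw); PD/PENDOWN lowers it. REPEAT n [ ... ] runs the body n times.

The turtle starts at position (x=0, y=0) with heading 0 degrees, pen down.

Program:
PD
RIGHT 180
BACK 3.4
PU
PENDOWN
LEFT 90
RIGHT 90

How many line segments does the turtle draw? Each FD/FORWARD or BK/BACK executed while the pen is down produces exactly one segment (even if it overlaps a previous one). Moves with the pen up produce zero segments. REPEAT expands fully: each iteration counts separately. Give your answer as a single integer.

Executing turtle program step by step:
Start: pos=(0,0), heading=0, pen down
PD: pen down
RT 180: heading 0 -> 180
BK 3.4: (0,0) -> (3.4,0) [heading=180, draw]
PU: pen up
PD: pen down
LT 90: heading 180 -> 270
RT 90: heading 270 -> 180
Final: pos=(3.4,0), heading=180, 1 segment(s) drawn
Segments drawn: 1

Answer: 1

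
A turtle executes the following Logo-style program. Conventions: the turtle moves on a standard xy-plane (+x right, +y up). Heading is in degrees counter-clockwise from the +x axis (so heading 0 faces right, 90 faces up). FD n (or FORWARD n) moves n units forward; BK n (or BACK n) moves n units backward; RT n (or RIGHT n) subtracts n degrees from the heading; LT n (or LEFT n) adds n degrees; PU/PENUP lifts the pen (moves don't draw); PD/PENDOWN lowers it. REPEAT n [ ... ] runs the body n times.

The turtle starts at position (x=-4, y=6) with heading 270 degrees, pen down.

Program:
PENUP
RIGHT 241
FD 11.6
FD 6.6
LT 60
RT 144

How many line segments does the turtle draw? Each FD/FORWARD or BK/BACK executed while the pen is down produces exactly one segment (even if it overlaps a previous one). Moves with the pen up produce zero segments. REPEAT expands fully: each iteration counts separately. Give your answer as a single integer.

Answer: 0

Derivation:
Executing turtle program step by step:
Start: pos=(-4,6), heading=270, pen down
PU: pen up
RT 241: heading 270 -> 29
FD 11.6: (-4,6) -> (6.146,11.624) [heading=29, move]
FD 6.6: (6.146,11.624) -> (11.918,14.824) [heading=29, move]
LT 60: heading 29 -> 89
RT 144: heading 89 -> 305
Final: pos=(11.918,14.824), heading=305, 0 segment(s) drawn
Segments drawn: 0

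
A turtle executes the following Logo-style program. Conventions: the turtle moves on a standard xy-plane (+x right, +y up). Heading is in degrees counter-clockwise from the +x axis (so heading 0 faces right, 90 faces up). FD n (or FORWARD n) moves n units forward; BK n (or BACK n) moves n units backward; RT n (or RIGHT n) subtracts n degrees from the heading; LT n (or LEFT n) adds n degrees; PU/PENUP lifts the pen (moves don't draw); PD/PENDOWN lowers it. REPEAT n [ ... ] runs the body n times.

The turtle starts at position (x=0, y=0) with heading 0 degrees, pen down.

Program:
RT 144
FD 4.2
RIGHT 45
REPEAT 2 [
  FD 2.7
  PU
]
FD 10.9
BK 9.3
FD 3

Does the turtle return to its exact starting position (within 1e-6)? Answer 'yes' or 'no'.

Executing turtle program step by step:
Start: pos=(0,0), heading=0, pen down
RT 144: heading 0 -> 216
FD 4.2: (0,0) -> (-3.398,-2.469) [heading=216, draw]
RT 45: heading 216 -> 171
REPEAT 2 [
  -- iteration 1/2 --
  FD 2.7: (-3.398,-2.469) -> (-6.065,-2.046) [heading=171, draw]
  PU: pen up
  -- iteration 2/2 --
  FD 2.7: (-6.065,-2.046) -> (-8.731,-1.624) [heading=171, move]
  PU: pen up
]
FD 10.9: (-8.731,-1.624) -> (-19.497,0.081) [heading=171, move]
BK 9.3: (-19.497,0.081) -> (-10.312,-1.374) [heading=171, move]
FD 3: (-10.312,-1.374) -> (-13.275,-0.904) [heading=171, move]
Final: pos=(-13.275,-0.904), heading=171, 2 segment(s) drawn

Start position: (0, 0)
Final position: (-13.275, -0.904)
Distance = 13.306; >= 1e-6 -> NOT closed

Answer: no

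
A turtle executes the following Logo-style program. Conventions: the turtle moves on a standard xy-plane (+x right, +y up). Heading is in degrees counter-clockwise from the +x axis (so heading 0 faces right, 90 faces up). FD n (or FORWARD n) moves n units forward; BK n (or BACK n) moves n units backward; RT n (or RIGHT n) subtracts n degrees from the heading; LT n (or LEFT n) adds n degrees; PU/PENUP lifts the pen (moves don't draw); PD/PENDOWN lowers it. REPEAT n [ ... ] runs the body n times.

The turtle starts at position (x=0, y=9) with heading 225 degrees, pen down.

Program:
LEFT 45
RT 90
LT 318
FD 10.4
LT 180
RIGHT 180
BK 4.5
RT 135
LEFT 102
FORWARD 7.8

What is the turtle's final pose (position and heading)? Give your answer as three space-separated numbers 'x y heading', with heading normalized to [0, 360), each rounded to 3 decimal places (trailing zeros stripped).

Answer: -6.403 20.482 105

Derivation:
Executing turtle program step by step:
Start: pos=(0,9), heading=225, pen down
LT 45: heading 225 -> 270
RT 90: heading 270 -> 180
LT 318: heading 180 -> 138
FD 10.4: (0,9) -> (-7.729,15.959) [heading=138, draw]
LT 180: heading 138 -> 318
RT 180: heading 318 -> 138
BK 4.5: (-7.729,15.959) -> (-4.385,12.948) [heading=138, draw]
RT 135: heading 138 -> 3
LT 102: heading 3 -> 105
FD 7.8: (-4.385,12.948) -> (-6.403,20.482) [heading=105, draw]
Final: pos=(-6.403,20.482), heading=105, 3 segment(s) drawn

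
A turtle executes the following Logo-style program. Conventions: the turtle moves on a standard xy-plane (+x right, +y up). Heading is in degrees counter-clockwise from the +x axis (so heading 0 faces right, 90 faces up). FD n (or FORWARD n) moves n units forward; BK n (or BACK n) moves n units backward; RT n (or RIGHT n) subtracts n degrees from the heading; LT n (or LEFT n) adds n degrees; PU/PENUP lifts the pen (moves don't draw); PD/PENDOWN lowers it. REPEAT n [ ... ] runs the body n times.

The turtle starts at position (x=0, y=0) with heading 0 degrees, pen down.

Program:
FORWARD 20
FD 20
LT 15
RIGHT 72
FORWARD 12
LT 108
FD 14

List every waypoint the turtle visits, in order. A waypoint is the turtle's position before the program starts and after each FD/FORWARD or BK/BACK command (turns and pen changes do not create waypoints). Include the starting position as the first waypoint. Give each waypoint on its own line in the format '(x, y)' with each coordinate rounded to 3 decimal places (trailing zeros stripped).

Answer: (0, 0)
(20, 0)
(40, 0)
(46.536, -10.064)
(55.346, 0.816)

Derivation:
Executing turtle program step by step:
Start: pos=(0,0), heading=0, pen down
FD 20: (0,0) -> (20,0) [heading=0, draw]
FD 20: (20,0) -> (40,0) [heading=0, draw]
LT 15: heading 0 -> 15
RT 72: heading 15 -> 303
FD 12: (40,0) -> (46.536,-10.064) [heading=303, draw]
LT 108: heading 303 -> 51
FD 14: (46.536,-10.064) -> (55.346,0.816) [heading=51, draw]
Final: pos=(55.346,0.816), heading=51, 4 segment(s) drawn
Waypoints (5 total):
(0, 0)
(20, 0)
(40, 0)
(46.536, -10.064)
(55.346, 0.816)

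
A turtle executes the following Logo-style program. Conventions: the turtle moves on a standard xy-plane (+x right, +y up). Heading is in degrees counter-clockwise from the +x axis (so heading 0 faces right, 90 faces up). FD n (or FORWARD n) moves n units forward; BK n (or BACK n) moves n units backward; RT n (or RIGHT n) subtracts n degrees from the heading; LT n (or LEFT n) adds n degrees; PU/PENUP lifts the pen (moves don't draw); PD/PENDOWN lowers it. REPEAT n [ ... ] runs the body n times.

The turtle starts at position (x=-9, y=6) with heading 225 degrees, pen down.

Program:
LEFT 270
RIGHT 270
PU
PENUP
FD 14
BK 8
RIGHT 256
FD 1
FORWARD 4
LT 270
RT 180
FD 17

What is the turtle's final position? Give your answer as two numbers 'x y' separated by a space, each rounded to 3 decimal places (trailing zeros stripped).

Answer: -0.201 13.754

Derivation:
Executing turtle program step by step:
Start: pos=(-9,6), heading=225, pen down
LT 270: heading 225 -> 135
RT 270: heading 135 -> 225
PU: pen up
PU: pen up
FD 14: (-9,6) -> (-18.899,-3.899) [heading=225, move]
BK 8: (-18.899,-3.899) -> (-13.243,1.757) [heading=225, move]
RT 256: heading 225 -> 329
FD 1: (-13.243,1.757) -> (-12.385,1.242) [heading=329, move]
FD 4: (-12.385,1.242) -> (-8.957,-0.818) [heading=329, move]
LT 270: heading 329 -> 239
RT 180: heading 239 -> 59
FD 17: (-8.957,-0.818) -> (-0.201,13.754) [heading=59, move]
Final: pos=(-0.201,13.754), heading=59, 0 segment(s) drawn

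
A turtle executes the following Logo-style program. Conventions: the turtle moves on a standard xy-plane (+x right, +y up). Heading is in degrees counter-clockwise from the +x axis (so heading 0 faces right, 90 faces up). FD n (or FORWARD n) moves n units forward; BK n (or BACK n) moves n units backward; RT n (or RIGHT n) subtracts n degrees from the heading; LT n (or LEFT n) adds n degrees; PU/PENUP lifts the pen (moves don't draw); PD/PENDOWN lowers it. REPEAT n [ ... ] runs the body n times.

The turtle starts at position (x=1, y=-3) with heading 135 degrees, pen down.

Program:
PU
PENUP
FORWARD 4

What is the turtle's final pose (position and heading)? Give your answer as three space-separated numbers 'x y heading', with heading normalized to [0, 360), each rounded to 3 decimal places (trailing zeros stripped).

Executing turtle program step by step:
Start: pos=(1,-3), heading=135, pen down
PU: pen up
PU: pen up
FD 4: (1,-3) -> (-1.828,-0.172) [heading=135, move]
Final: pos=(-1.828,-0.172), heading=135, 0 segment(s) drawn

Answer: -1.828 -0.172 135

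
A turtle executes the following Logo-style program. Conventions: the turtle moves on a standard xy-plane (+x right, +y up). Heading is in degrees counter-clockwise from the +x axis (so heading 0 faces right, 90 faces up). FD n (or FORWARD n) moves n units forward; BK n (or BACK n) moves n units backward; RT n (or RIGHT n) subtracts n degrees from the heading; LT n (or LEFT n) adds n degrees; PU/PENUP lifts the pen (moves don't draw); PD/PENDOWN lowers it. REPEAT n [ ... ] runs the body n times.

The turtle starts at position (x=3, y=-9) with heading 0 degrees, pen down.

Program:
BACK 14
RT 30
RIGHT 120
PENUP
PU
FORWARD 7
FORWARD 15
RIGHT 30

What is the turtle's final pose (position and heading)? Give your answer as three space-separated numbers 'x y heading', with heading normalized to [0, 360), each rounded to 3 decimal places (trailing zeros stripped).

Answer: -30.053 -20 180

Derivation:
Executing turtle program step by step:
Start: pos=(3,-9), heading=0, pen down
BK 14: (3,-9) -> (-11,-9) [heading=0, draw]
RT 30: heading 0 -> 330
RT 120: heading 330 -> 210
PU: pen up
PU: pen up
FD 7: (-11,-9) -> (-17.062,-12.5) [heading=210, move]
FD 15: (-17.062,-12.5) -> (-30.053,-20) [heading=210, move]
RT 30: heading 210 -> 180
Final: pos=(-30.053,-20), heading=180, 1 segment(s) drawn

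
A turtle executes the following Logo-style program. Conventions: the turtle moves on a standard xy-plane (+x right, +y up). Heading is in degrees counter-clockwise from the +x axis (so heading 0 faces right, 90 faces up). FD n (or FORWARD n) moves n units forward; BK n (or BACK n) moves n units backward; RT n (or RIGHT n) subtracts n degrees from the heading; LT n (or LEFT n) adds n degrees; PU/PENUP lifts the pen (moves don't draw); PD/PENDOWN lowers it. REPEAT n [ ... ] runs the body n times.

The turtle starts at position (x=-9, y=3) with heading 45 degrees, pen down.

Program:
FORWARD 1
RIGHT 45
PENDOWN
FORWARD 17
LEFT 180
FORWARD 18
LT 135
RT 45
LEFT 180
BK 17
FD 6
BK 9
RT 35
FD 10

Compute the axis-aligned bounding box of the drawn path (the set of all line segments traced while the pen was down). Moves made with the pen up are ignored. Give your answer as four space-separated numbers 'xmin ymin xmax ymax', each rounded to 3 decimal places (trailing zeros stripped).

Executing turtle program step by step:
Start: pos=(-9,3), heading=45, pen down
FD 1: (-9,3) -> (-8.293,3.707) [heading=45, draw]
RT 45: heading 45 -> 0
PD: pen down
FD 17: (-8.293,3.707) -> (8.707,3.707) [heading=0, draw]
LT 180: heading 0 -> 180
FD 18: (8.707,3.707) -> (-9.293,3.707) [heading=180, draw]
LT 135: heading 180 -> 315
RT 45: heading 315 -> 270
LT 180: heading 270 -> 90
BK 17: (-9.293,3.707) -> (-9.293,-13.293) [heading=90, draw]
FD 6: (-9.293,-13.293) -> (-9.293,-7.293) [heading=90, draw]
BK 9: (-9.293,-7.293) -> (-9.293,-16.293) [heading=90, draw]
RT 35: heading 90 -> 55
FD 10: (-9.293,-16.293) -> (-3.557,-8.101) [heading=55, draw]
Final: pos=(-3.557,-8.101), heading=55, 7 segment(s) drawn

Segment endpoints: x in {-9.293, -9.293, -9.293, -9.293, -9, -8.293, -3.557, 8.707}, y in {-16.293, -13.293, -8.101, -7.293, 3, 3.707, 3.707}
xmin=-9.293, ymin=-16.293, xmax=8.707, ymax=3.707

Answer: -9.293 -16.293 8.707 3.707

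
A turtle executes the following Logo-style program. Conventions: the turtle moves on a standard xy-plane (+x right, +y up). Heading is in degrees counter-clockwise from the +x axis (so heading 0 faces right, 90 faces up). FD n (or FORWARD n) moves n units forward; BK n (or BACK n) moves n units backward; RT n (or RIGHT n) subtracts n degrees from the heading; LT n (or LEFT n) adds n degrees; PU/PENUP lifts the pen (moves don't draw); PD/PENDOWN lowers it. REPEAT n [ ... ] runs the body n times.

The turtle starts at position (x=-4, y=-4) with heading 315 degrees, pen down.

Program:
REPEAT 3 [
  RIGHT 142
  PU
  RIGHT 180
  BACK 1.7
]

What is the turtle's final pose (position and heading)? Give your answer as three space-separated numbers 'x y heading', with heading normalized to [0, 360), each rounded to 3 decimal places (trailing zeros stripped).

Executing turtle program step by step:
Start: pos=(-4,-4), heading=315, pen down
REPEAT 3 [
  -- iteration 1/3 --
  RT 142: heading 315 -> 173
  PU: pen up
  RT 180: heading 173 -> 353
  BK 1.7: (-4,-4) -> (-5.687,-3.793) [heading=353, move]
  -- iteration 2/3 --
  RT 142: heading 353 -> 211
  PU: pen up
  RT 180: heading 211 -> 31
  BK 1.7: (-5.687,-3.793) -> (-7.145,-4.668) [heading=31, move]
  -- iteration 3/3 --
  RT 142: heading 31 -> 249
  PU: pen up
  RT 180: heading 249 -> 69
  BK 1.7: (-7.145,-4.668) -> (-7.754,-6.255) [heading=69, move]
]
Final: pos=(-7.754,-6.255), heading=69, 0 segment(s) drawn

Answer: -7.754 -6.255 69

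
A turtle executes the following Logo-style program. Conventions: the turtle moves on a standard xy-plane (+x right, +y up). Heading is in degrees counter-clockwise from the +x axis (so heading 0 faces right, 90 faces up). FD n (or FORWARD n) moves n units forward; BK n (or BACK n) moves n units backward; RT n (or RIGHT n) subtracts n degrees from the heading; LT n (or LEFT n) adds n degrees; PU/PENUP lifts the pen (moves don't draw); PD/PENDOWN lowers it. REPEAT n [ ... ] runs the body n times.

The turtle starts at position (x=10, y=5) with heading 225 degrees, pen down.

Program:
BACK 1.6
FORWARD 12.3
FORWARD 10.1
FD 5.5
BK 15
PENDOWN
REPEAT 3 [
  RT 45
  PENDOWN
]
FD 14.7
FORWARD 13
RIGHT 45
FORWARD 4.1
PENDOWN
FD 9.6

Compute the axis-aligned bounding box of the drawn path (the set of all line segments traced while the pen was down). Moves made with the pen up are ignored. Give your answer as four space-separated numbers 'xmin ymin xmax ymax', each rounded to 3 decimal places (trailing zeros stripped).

Answer: -8.597 -13.597 11.697 34.397

Derivation:
Executing turtle program step by step:
Start: pos=(10,5), heading=225, pen down
BK 1.6: (10,5) -> (11.131,6.131) [heading=225, draw]
FD 12.3: (11.131,6.131) -> (2.434,-2.566) [heading=225, draw]
FD 10.1: (2.434,-2.566) -> (-4.708,-9.708) [heading=225, draw]
FD 5.5: (-4.708,-9.708) -> (-8.597,-13.597) [heading=225, draw]
BK 15: (-8.597,-13.597) -> (2.01,-2.99) [heading=225, draw]
PD: pen down
REPEAT 3 [
  -- iteration 1/3 --
  RT 45: heading 225 -> 180
  PD: pen down
  -- iteration 2/3 --
  RT 45: heading 180 -> 135
  PD: pen down
  -- iteration 3/3 --
  RT 45: heading 135 -> 90
  PD: pen down
]
FD 14.7: (2.01,-2.99) -> (2.01,11.71) [heading=90, draw]
FD 13: (2.01,11.71) -> (2.01,24.71) [heading=90, draw]
RT 45: heading 90 -> 45
FD 4.1: (2.01,24.71) -> (4.909,27.609) [heading=45, draw]
PD: pen down
FD 9.6: (4.909,27.609) -> (11.697,34.397) [heading=45, draw]
Final: pos=(11.697,34.397), heading=45, 9 segment(s) drawn

Segment endpoints: x in {-8.597, -4.708, 2.01, 2.01, 2.01, 2.434, 4.909, 10, 11.131, 11.697}, y in {-13.597, -9.708, -2.99, -2.566, 5, 6.131, 11.71, 24.71, 27.609, 34.397}
xmin=-8.597, ymin=-13.597, xmax=11.697, ymax=34.397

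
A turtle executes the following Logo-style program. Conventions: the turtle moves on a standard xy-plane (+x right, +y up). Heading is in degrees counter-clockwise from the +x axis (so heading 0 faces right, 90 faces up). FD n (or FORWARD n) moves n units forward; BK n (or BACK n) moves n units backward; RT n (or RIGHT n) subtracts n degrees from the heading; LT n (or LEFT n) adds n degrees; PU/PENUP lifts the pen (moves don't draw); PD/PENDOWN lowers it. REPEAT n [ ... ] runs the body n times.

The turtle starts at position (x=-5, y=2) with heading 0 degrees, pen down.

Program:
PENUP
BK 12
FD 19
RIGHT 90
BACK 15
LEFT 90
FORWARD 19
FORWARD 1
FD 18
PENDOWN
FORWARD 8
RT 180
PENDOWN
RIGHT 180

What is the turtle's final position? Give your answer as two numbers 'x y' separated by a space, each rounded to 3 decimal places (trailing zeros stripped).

Executing turtle program step by step:
Start: pos=(-5,2), heading=0, pen down
PU: pen up
BK 12: (-5,2) -> (-17,2) [heading=0, move]
FD 19: (-17,2) -> (2,2) [heading=0, move]
RT 90: heading 0 -> 270
BK 15: (2,2) -> (2,17) [heading=270, move]
LT 90: heading 270 -> 0
FD 19: (2,17) -> (21,17) [heading=0, move]
FD 1: (21,17) -> (22,17) [heading=0, move]
FD 18: (22,17) -> (40,17) [heading=0, move]
PD: pen down
FD 8: (40,17) -> (48,17) [heading=0, draw]
RT 180: heading 0 -> 180
PD: pen down
RT 180: heading 180 -> 0
Final: pos=(48,17), heading=0, 1 segment(s) drawn

Answer: 48 17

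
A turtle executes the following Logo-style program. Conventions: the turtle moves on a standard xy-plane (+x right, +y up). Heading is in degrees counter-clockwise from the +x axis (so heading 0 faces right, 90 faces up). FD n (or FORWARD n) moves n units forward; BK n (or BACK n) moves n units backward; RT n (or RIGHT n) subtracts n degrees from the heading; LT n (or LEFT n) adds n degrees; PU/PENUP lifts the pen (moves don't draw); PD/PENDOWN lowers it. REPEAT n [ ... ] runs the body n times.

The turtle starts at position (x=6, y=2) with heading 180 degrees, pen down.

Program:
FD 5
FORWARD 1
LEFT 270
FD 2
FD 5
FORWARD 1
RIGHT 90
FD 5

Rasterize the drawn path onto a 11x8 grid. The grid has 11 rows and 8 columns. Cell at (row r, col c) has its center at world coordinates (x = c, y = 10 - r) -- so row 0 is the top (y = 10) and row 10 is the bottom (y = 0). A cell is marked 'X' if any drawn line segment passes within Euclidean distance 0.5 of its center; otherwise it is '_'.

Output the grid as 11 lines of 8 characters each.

Answer: XXXXXX__
X_______
X_______
X_______
X_______
X_______
X_______
X_______
XXXXXXX_
________
________

Derivation:
Segment 0: (6,2) -> (1,2)
Segment 1: (1,2) -> (0,2)
Segment 2: (0,2) -> (0,4)
Segment 3: (0,4) -> (0,9)
Segment 4: (0,9) -> (0,10)
Segment 5: (0,10) -> (5,10)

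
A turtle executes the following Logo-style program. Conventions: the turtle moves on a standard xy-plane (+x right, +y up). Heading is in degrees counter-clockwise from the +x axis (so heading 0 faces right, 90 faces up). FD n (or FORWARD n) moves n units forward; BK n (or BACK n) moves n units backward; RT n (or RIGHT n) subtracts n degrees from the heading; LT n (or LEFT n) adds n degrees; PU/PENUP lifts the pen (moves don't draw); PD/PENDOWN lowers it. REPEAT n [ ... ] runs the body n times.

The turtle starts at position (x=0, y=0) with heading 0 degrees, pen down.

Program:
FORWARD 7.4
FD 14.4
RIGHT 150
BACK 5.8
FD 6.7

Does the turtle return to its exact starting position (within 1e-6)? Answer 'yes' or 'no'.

Answer: no

Derivation:
Executing turtle program step by step:
Start: pos=(0,0), heading=0, pen down
FD 7.4: (0,0) -> (7.4,0) [heading=0, draw]
FD 14.4: (7.4,0) -> (21.8,0) [heading=0, draw]
RT 150: heading 0 -> 210
BK 5.8: (21.8,0) -> (26.823,2.9) [heading=210, draw]
FD 6.7: (26.823,2.9) -> (21.021,-0.45) [heading=210, draw]
Final: pos=(21.021,-0.45), heading=210, 4 segment(s) drawn

Start position: (0, 0)
Final position: (21.021, -0.45)
Distance = 21.025; >= 1e-6 -> NOT closed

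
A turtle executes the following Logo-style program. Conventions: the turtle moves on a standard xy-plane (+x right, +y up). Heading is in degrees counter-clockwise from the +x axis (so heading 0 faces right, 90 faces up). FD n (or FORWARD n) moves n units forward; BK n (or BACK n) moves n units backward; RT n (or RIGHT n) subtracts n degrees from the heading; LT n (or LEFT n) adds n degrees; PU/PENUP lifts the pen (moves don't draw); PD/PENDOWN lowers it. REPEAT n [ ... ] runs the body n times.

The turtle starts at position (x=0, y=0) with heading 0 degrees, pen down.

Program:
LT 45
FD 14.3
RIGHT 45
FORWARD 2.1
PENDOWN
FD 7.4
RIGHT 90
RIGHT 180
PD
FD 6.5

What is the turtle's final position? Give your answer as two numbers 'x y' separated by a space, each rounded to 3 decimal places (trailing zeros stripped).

Executing turtle program step by step:
Start: pos=(0,0), heading=0, pen down
LT 45: heading 0 -> 45
FD 14.3: (0,0) -> (10.112,10.112) [heading=45, draw]
RT 45: heading 45 -> 0
FD 2.1: (10.112,10.112) -> (12.212,10.112) [heading=0, draw]
PD: pen down
FD 7.4: (12.212,10.112) -> (19.612,10.112) [heading=0, draw]
RT 90: heading 0 -> 270
RT 180: heading 270 -> 90
PD: pen down
FD 6.5: (19.612,10.112) -> (19.612,16.612) [heading=90, draw]
Final: pos=(19.612,16.612), heading=90, 4 segment(s) drawn

Answer: 19.612 16.612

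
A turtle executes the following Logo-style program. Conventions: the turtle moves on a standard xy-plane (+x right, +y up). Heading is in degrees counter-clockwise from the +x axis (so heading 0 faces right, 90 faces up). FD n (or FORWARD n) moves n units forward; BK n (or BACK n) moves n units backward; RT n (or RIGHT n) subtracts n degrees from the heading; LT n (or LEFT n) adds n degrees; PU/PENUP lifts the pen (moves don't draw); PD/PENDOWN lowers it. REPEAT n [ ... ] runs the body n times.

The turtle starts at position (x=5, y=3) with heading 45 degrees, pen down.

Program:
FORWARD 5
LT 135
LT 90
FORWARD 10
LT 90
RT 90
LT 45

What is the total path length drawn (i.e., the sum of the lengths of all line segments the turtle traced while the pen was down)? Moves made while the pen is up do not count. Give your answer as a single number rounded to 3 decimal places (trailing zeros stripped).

Executing turtle program step by step:
Start: pos=(5,3), heading=45, pen down
FD 5: (5,3) -> (8.536,6.536) [heading=45, draw]
LT 135: heading 45 -> 180
LT 90: heading 180 -> 270
FD 10: (8.536,6.536) -> (8.536,-3.464) [heading=270, draw]
LT 90: heading 270 -> 0
RT 90: heading 0 -> 270
LT 45: heading 270 -> 315
Final: pos=(8.536,-3.464), heading=315, 2 segment(s) drawn

Segment lengths:
  seg 1: (5,3) -> (8.536,6.536), length = 5
  seg 2: (8.536,6.536) -> (8.536,-3.464), length = 10
Total = 15

Answer: 15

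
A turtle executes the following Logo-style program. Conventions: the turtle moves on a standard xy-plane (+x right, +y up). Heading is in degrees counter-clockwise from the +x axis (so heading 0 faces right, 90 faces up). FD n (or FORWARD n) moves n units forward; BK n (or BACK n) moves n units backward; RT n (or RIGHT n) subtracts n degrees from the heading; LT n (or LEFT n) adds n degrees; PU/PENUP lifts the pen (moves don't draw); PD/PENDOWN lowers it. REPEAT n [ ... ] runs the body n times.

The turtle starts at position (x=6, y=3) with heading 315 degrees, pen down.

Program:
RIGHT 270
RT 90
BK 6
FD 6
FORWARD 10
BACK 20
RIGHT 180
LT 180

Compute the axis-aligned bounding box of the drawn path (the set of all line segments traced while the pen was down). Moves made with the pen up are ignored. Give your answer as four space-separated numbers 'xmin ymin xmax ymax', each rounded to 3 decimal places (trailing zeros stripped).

Answer: -1.071 -4.071 13.071 10.071

Derivation:
Executing turtle program step by step:
Start: pos=(6,3), heading=315, pen down
RT 270: heading 315 -> 45
RT 90: heading 45 -> 315
BK 6: (6,3) -> (1.757,7.243) [heading=315, draw]
FD 6: (1.757,7.243) -> (6,3) [heading=315, draw]
FD 10: (6,3) -> (13.071,-4.071) [heading=315, draw]
BK 20: (13.071,-4.071) -> (-1.071,10.071) [heading=315, draw]
RT 180: heading 315 -> 135
LT 180: heading 135 -> 315
Final: pos=(-1.071,10.071), heading=315, 4 segment(s) drawn

Segment endpoints: x in {-1.071, 1.757, 6, 13.071}, y in {-4.071, 3, 7.243, 10.071}
xmin=-1.071, ymin=-4.071, xmax=13.071, ymax=10.071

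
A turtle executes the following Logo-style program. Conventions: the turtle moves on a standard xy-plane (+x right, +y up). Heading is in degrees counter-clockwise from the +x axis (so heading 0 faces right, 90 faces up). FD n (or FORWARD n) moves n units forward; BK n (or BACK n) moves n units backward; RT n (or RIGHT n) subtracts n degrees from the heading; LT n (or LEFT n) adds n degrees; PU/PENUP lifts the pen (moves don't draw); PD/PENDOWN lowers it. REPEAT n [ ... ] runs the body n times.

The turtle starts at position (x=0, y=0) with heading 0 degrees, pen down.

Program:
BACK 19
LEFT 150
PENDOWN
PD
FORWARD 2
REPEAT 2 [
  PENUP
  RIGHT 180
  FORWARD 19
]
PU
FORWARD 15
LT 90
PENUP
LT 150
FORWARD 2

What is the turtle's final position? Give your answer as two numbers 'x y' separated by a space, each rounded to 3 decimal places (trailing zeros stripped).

Executing turtle program step by step:
Start: pos=(0,0), heading=0, pen down
BK 19: (0,0) -> (-19,0) [heading=0, draw]
LT 150: heading 0 -> 150
PD: pen down
PD: pen down
FD 2: (-19,0) -> (-20.732,1) [heading=150, draw]
REPEAT 2 [
  -- iteration 1/2 --
  PU: pen up
  RT 180: heading 150 -> 330
  FD 19: (-20.732,1) -> (-4.278,-8.5) [heading=330, move]
  -- iteration 2/2 --
  PU: pen up
  RT 180: heading 330 -> 150
  FD 19: (-4.278,-8.5) -> (-20.732,1) [heading=150, move]
]
PU: pen up
FD 15: (-20.732,1) -> (-33.722,8.5) [heading=150, move]
LT 90: heading 150 -> 240
PU: pen up
LT 150: heading 240 -> 30
FD 2: (-33.722,8.5) -> (-31.99,9.5) [heading=30, move]
Final: pos=(-31.99,9.5), heading=30, 2 segment(s) drawn

Answer: -31.99 9.5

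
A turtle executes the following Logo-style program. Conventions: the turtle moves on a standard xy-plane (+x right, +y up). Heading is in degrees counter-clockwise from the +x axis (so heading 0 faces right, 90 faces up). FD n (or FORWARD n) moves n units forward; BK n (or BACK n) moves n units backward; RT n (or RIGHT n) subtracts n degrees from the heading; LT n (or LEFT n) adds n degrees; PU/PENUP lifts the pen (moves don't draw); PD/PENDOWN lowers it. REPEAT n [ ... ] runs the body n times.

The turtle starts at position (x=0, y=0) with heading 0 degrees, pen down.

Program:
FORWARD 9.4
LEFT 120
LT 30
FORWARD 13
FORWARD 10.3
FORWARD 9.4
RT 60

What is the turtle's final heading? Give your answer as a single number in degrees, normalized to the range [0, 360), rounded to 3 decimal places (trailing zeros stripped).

Answer: 90

Derivation:
Executing turtle program step by step:
Start: pos=(0,0), heading=0, pen down
FD 9.4: (0,0) -> (9.4,0) [heading=0, draw]
LT 120: heading 0 -> 120
LT 30: heading 120 -> 150
FD 13: (9.4,0) -> (-1.858,6.5) [heading=150, draw]
FD 10.3: (-1.858,6.5) -> (-10.778,11.65) [heading=150, draw]
FD 9.4: (-10.778,11.65) -> (-18.919,16.35) [heading=150, draw]
RT 60: heading 150 -> 90
Final: pos=(-18.919,16.35), heading=90, 4 segment(s) drawn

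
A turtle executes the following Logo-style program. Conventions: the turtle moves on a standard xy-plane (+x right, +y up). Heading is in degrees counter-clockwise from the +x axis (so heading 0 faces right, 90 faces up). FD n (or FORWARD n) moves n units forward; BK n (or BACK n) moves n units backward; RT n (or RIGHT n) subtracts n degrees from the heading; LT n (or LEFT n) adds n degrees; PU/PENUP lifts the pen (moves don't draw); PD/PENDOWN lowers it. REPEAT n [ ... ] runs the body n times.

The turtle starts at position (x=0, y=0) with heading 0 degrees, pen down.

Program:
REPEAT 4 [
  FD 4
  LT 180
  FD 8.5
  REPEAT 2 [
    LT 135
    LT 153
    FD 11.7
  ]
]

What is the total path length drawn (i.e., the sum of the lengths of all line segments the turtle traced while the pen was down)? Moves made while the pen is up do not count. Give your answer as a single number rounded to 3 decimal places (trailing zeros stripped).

Executing turtle program step by step:
Start: pos=(0,0), heading=0, pen down
REPEAT 4 [
  -- iteration 1/4 --
  FD 4: (0,0) -> (4,0) [heading=0, draw]
  LT 180: heading 0 -> 180
  FD 8.5: (4,0) -> (-4.5,0) [heading=180, draw]
  REPEAT 2 [
    -- iteration 1/2 --
    LT 135: heading 180 -> 315
    LT 153: heading 315 -> 108
    FD 11.7: (-4.5,0) -> (-8.115,11.127) [heading=108, draw]
    -- iteration 2/2 --
    LT 135: heading 108 -> 243
    LT 153: heading 243 -> 36
    FD 11.7: (-8.115,11.127) -> (1.35,18.004) [heading=36, draw]
  ]
  -- iteration 2/4 --
  FD 4: (1.35,18.004) -> (4.586,20.356) [heading=36, draw]
  LT 180: heading 36 -> 216
  FD 8.5: (4.586,20.356) -> (-2.291,15.359) [heading=216, draw]
  REPEAT 2 [
    -- iteration 1/2 --
    LT 135: heading 216 -> 351
    LT 153: heading 351 -> 144
    FD 11.7: (-2.291,15.359) -> (-11.756,22.237) [heading=144, draw]
    -- iteration 2/2 --
    LT 135: heading 144 -> 279
    LT 153: heading 279 -> 72
    FD 11.7: (-11.756,22.237) -> (-8.141,33.364) [heading=72, draw]
  ]
  -- iteration 3/4 --
  FD 4: (-8.141,33.364) -> (-6.905,37.168) [heading=72, draw]
  LT 180: heading 72 -> 252
  FD 8.5: (-6.905,37.168) -> (-9.531,29.084) [heading=252, draw]
  REPEAT 2 [
    -- iteration 1/2 --
    LT 135: heading 252 -> 27
    LT 153: heading 27 -> 180
    FD 11.7: (-9.531,29.084) -> (-21.231,29.084) [heading=180, draw]
    -- iteration 2/2 --
    LT 135: heading 180 -> 315
    LT 153: heading 315 -> 108
    FD 11.7: (-21.231,29.084) -> (-24.847,40.211) [heading=108, draw]
  ]
  -- iteration 4/4 --
  FD 4: (-24.847,40.211) -> (-26.083,44.016) [heading=108, draw]
  LT 180: heading 108 -> 288
  FD 8.5: (-26.083,44.016) -> (-23.456,35.932) [heading=288, draw]
  REPEAT 2 [
    -- iteration 1/2 --
    LT 135: heading 288 -> 63
    LT 153: heading 63 -> 216
    FD 11.7: (-23.456,35.932) -> (-32.922,29.055) [heading=216, draw]
    -- iteration 2/2 --
    LT 135: heading 216 -> 351
    LT 153: heading 351 -> 144
    FD 11.7: (-32.922,29.055) -> (-42.387,35.932) [heading=144, draw]
  ]
]
Final: pos=(-42.387,35.932), heading=144, 16 segment(s) drawn

Segment lengths:
  seg 1: (0,0) -> (4,0), length = 4
  seg 2: (4,0) -> (-4.5,0), length = 8.5
  seg 3: (-4.5,0) -> (-8.115,11.127), length = 11.7
  seg 4: (-8.115,11.127) -> (1.35,18.004), length = 11.7
  seg 5: (1.35,18.004) -> (4.586,20.356), length = 4
  seg 6: (4.586,20.356) -> (-2.291,15.359), length = 8.5
  seg 7: (-2.291,15.359) -> (-11.756,22.237), length = 11.7
  seg 8: (-11.756,22.237) -> (-8.141,33.364), length = 11.7
  seg 9: (-8.141,33.364) -> (-6.905,37.168), length = 4
  seg 10: (-6.905,37.168) -> (-9.531,29.084), length = 8.5
  seg 11: (-9.531,29.084) -> (-21.231,29.084), length = 11.7
  seg 12: (-21.231,29.084) -> (-24.847,40.211), length = 11.7
  seg 13: (-24.847,40.211) -> (-26.083,44.016), length = 4
  seg 14: (-26.083,44.016) -> (-23.456,35.932), length = 8.5
  seg 15: (-23.456,35.932) -> (-32.922,29.055), length = 11.7
  seg 16: (-32.922,29.055) -> (-42.387,35.932), length = 11.7
Total = 143.6

Answer: 143.6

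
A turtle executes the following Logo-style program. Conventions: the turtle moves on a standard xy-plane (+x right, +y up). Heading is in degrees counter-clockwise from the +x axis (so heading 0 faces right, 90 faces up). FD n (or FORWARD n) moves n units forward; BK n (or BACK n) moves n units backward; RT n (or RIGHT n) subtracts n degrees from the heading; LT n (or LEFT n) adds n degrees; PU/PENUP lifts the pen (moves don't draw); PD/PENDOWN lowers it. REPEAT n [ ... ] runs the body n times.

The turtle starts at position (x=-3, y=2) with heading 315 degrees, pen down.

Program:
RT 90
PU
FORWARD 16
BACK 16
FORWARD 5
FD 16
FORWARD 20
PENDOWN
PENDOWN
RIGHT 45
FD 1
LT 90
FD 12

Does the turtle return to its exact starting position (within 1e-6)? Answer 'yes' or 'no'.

Answer: no

Derivation:
Executing turtle program step by step:
Start: pos=(-3,2), heading=315, pen down
RT 90: heading 315 -> 225
PU: pen up
FD 16: (-3,2) -> (-14.314,-9.314) [heading=225, move]
BK 16: (-14.314,-9.314) -> (-3,2) [heading=225, move]
FD 5: (-3,2) -> (-6.536,-1.536) [heading=225, move]
FD 16: (-6.536,-1.536) -> (-17.849,-12.849) [heading=225, move]
FD 20: (-17.849,-12.849) -> (-31.991,-26.991) [heading=225, move]
PD: pen down
PD: pen down
RT 45: heading 225 -> 180
FD 1: (-31.991,-26.991) -> (-32.991,-26.991) [heading=180, draw]
LT 90: heading 180 -> 270
FD 12: (-32.991,-26.991) -> (-32.991,-38.991) [heading=270, draw]
Final: pos=(-32.991,-38.991), heading=270, 2 segment(s) drawn

Start position: (-3, 2)
Final position: (-32.991, -38.991)
Distance = 50.791; >= 1e-6 -> NOT closed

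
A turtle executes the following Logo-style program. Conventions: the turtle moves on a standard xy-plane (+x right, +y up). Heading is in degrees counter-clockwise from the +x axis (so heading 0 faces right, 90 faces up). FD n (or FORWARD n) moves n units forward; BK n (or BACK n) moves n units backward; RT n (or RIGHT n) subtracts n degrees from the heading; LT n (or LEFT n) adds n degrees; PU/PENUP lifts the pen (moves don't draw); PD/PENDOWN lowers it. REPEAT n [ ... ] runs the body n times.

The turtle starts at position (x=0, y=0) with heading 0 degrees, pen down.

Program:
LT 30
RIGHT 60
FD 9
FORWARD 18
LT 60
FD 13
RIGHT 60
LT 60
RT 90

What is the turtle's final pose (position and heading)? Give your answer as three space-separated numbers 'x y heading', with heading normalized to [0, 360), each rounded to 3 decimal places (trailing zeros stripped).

Answer: 34.641 -7 300

Derivation:
Executing turtle program step by step:
Start: pos=(0,0), heading=0, pen down
LT 30: heading 0 -> 30
RT 60: heading 30 -> 330
FD 9: (0,0) -> (7.794,-4.5) [heading=330, draw]
FD 18: (7.794,-4.5) -> (23.383,-13.5) [heading=330, draw]
LT 60: heading 330 -> 30
FD 13: (23.383,-13.5) -> (34.641,-7) [heading=30, draw]
RT 60: heading 30 -> 330
LT 60: heading 330 -> 30
RT 90: heading 30 -> 300
Final: pos=(34.641,-7), heading=300, 3 segment(s) drawn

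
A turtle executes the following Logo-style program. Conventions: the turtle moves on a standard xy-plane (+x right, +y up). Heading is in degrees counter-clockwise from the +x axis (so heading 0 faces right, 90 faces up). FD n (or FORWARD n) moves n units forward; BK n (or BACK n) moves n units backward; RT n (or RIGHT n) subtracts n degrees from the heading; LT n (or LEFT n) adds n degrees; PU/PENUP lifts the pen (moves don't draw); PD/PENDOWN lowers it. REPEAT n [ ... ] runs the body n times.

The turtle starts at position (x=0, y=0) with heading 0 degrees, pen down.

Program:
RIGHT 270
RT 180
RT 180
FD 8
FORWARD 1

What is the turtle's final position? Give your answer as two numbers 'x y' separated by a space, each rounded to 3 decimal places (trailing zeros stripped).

Executing turtle program step by step:
Start: pos=(0,0), heading=0, pen down
RT 270: heading 0 -> 90
RT 180: heading 90 -> 270
RT 180: heading 270 -> 90
FD 8: (0,0) -> (0,8) [heading=90, draw]
FD 1: (0,8) -> (0,9) [heading=90, draw]
Final: pos=(0,9), heading=90, 2 segment(s) drawn

Answer: 0 9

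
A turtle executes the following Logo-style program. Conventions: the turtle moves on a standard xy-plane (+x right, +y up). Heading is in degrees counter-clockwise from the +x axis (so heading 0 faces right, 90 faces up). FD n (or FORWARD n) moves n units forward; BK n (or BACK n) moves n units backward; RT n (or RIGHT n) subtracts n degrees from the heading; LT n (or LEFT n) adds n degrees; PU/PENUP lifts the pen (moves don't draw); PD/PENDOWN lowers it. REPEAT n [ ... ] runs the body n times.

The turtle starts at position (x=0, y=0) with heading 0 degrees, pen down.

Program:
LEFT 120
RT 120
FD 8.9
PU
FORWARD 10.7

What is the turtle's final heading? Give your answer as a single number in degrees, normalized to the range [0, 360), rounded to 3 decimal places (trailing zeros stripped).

Executing turtle program step by step:
Start: pos=(0,0), heading=0, pen down
LT 120: heading 0 -> 120
RT 120: heading 120 -> 0
FD 8.9: (0,0) -> (8.9,0) [heading=0, draw]
PU: pen up
FD 10.7: (8.9,0) -> (19.6,0) [heading=0, move]
Final: pos=(19.6,0), heading=0, 1 segment(s) drawn

Answer: 0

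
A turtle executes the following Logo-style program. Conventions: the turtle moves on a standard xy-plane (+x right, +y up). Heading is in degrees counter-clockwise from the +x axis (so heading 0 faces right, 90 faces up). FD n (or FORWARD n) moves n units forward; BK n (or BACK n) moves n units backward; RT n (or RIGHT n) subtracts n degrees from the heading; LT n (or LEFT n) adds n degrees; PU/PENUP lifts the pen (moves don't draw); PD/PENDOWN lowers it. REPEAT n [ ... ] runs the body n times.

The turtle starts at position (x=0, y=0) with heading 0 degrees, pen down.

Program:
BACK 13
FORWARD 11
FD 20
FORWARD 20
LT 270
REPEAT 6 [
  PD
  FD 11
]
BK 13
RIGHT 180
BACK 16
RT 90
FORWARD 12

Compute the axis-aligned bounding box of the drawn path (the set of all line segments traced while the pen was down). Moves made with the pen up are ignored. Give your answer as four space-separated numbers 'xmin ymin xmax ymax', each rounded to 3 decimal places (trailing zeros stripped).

Answer: -13 -69 50 0

Derivation:
Executing turtle program step by step:
Start: pos=(0,0), heading=0, pen down
BK 13: (0,0) -> (-13,0) [heading=0, draw]
FD 11: (-13,0) -> (-2,0) [heading=0, draw]
FD 20: (-2,0) -> (18,0) [heading=0, draw]
FD 20: (18,0) -> (38,0) [heading=0, draw]
LT 270: heading 0 -> 270
REPEAT 6 [
  -- iteration 1/6 --
  PD: pen down
  FD 11: (38,0) -> (38,-11) [heading=270, draw]
  -- iteration 2/6 --
  PD: pen down
  FD 11: (38,-11) -> (38,-22) [heading=270, draw]
  -- iteration 3/6 --
  PD: pen down
  FD 11: (38,-22) -> (38,-33) [heading=270, draw]
  -- iteration 4/6 --
  PD: pen down
  FD 11: (38,-33) -> (38,-44) [heading=270, draw]
  -- iteration 5/6 --
  PD: pen down
  FD 11: (38,-44) -> (38,-55) [heading=270, draw]
  -- iteration 6/6 --
  PD: pen down
  FD 11: (38,-55) -> (38,-66) [heading=270, draw]
]
BK 13: (38,-66) -> (38,-53) [heading=270, draw]
RT 180: heading 270 -> 90
BK 16: (38,-53) -> (38,-69) [heading=90, draw]
RT 90: heading 90 -> 0
FD 12: (38,-69) -> (50,-69) [heading=0, draw]
Final: pos=(50,-69), heading=0, 13 segment(s) drawn

Segment endpoints: x in {-13, -2, 0, 18, 38, 50}, y in {-69, -66, -55, -53, -44, -33, -22, -11, 0}
xmin=-13, ymin=-69, xmax=50, ymax=0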